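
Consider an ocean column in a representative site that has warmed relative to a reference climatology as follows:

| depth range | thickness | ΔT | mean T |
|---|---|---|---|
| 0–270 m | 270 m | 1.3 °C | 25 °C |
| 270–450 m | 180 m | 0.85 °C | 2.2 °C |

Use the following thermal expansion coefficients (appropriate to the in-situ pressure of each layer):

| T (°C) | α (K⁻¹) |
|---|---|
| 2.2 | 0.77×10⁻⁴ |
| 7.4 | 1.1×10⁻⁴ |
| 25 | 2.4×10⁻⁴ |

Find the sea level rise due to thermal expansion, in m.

Δh ≈ 0.096 m

Layer 1 at 25 °C → α = 2.4×10⁻⁴ K⁻¹
Layer 2 at 2.2 °C → α = 0.77×10⁻⁴ K⁻¹
Layer 1: 2.4×10⁻⁴ × 1.3 × 270 = 0.08424 m
0.85 × 180 × 0.77×10⁻⁴ = 0.011781 m
Δh = 0.08424 + 0.011781 = 0.096021 m ≈ 0.096 m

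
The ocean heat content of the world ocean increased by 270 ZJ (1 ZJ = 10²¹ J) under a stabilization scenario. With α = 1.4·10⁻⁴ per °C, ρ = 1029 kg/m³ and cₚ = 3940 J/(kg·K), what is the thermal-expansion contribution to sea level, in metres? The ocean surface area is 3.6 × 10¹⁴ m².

Δh = 0.026 m

Per unit area: Q = 270×10²¹ / (3.6×10¹⁴) = 7.5×10⁸ J/m²
Δh = αQ/(ρcₚ) = 1.4×10⁻⁴ × 7.5×10⁸ / (1029 × 3940) ≈ 0.025899 m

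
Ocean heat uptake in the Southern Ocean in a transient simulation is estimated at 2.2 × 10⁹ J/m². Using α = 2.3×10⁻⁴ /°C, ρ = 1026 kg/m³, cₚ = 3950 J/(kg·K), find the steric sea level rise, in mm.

Δh = αQ/(ρcₚ) = 2.3×10⁻⁴ × 2.2×10⁹ / (1026 × 3950) ≈ 0.12486 m

about 120 mm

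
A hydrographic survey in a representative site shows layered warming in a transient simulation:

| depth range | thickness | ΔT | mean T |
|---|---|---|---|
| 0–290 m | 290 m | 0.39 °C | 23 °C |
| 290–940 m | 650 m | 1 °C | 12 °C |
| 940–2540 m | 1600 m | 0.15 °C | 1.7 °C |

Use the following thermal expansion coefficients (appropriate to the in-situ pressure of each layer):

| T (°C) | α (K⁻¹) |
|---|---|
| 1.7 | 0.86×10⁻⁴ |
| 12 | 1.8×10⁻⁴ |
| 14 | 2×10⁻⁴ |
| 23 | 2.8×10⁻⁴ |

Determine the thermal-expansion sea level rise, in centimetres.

Δh = 16.9 cm

Layer 1 at 23 °C → α = 2.8×10⁻⁴ K⁻¹
Layer 2 at 12 °C → α = 1.8×10⁻⁴ K⁻¹
Layer 3 at 1.7 °C → α = 0.86×10⁻⁴ K⁻¹
0–290 m: 0.39 × 290 × 2.8×10⁻⁴ = 0.031668 m
Layer 2: 1 × 1.8×10⁻⁴ × 650 = 0.11700 m
Layer 3: 0.15 × 1600 × 0.86×10⁻⁴ = 0.02064 m
Δh = 0.031668 + 0.11700 + 0.02064 = 0.169308 m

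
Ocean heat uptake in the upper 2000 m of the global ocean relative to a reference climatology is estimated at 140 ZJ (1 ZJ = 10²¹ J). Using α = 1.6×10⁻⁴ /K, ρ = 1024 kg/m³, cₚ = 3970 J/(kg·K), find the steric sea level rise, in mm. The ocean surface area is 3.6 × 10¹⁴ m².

Δh ≈ 15 mm

Per unit area: Q = 140×10²¹ / (3.6×10¹⁴) ≈ 3.889×10⁸ J/m²
Δh = αQ/(ρcₚ) = 1.6×10⁻⁴ × 3.889×10⁸ / (1024 × 3970) ≈ 0.015306 m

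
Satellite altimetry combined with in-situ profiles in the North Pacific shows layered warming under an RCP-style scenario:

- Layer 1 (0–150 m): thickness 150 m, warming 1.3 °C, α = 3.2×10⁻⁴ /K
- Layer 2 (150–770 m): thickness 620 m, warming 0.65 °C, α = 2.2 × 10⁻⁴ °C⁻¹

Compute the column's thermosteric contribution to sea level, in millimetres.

150 × 3.2×10⁻⁴ × 1.3 = 0.06240 m
150–770 m: 0.65 × 620 × 2.2×10⁻⁴ = 0.08866 m
Δh = 0.06240 + 0.08866 = 0.15106 m

Δh = 150 mm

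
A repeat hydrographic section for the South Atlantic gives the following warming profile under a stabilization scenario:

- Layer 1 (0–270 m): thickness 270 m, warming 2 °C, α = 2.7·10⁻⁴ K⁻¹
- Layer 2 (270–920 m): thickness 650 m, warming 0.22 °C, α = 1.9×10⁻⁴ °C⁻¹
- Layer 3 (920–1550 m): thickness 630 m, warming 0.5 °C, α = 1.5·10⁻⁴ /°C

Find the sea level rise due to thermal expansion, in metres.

Layer 1: 270 × 2 × 2.7×10⁻⁴ = 0.14580 m
270–920 m: 0.22 × 1.9×10⁻⁴ × 650 = 0.02717 m
1.5×10⁻⁴ × 630 × 0.5 = 0.04725 m
Δh = 0.14580 + 0.02717 + 0.04725 = 0.22022 m ≈ 0.220 m

0.220 m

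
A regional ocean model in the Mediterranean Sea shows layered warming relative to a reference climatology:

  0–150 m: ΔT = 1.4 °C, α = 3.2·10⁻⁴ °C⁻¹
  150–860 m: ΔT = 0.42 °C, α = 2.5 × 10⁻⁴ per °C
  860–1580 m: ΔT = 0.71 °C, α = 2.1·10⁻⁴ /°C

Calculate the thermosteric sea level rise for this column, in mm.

Δh ≈ 250 mm

Layer 1: 3.2×10⁻⁴ × 1.4 × 150 = 0.06720 m
150–860 m: 710 × 0.42 × 2.5×10⁻⁴ = 0.07455 m
Layer 3: 720 × 0.71 × 2.1×10⁻⁴ = 0.107352 m
Δh = 0.06720 + 0.07455 + 0.107352 = 0.249102 m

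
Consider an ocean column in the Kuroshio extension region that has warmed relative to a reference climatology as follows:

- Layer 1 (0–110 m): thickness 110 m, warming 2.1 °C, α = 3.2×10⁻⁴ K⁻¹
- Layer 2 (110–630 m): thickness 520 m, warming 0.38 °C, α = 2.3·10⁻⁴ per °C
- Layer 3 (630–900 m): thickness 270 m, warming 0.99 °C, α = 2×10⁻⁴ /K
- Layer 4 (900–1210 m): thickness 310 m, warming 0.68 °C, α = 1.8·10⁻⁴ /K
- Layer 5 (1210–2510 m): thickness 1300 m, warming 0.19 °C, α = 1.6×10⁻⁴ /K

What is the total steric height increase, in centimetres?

0–110 m: 3.2×10⁻⁴ × 110 × 2.1 = 0.07392 m
520 × 0.38 × 2.3×10⁻⁴ = 0.045448 m
630–900 m: 2×10⁻⁴ × 0.99 × 270 = 0.05346 m
0.68 × 310 × 1.8×10⁻⁴ = 0.037944 m
1210–2510 m: 1.6×10⁻⁴ × 0.19 × 1300 = 0.03952 m
Δh = 0.07392 + 0.045448 + 0.05346 + 0.037944 + 0.03952 = 0.250292 m ≈ 25.0 cm

Δh ≈ 25.0 cm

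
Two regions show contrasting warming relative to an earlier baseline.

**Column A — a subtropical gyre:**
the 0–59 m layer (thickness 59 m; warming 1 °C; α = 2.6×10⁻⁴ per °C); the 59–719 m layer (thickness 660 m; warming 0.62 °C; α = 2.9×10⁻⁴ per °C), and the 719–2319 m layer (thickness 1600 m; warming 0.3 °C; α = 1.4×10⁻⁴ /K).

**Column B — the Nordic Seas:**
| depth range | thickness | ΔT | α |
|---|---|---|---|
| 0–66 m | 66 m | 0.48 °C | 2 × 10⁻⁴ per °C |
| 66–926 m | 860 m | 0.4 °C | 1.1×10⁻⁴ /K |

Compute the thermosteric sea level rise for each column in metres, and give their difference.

A 1 × 59 × 2.6×10⁻⁴ = 0.01534 m
A 0.62 × 660 × 2.9×10⁻⁴ = 0.118668 m
A 719–2319 m: 1600 × 0.3 × 1.4×10⁻⁴ = 0.06720 m
A total: 0.201208 m
B 0–66 m: 0.48 × 66 × 2×10⁻⁴ = 0.006336 m
B 860 × 0.4 × 1.1×10⁻⁴ = 0.03784 m
B total: 0.044176 m
Difference: 0.201208 − 0.044176 = 0.157032 m

A: 0.20 m; B: 0.044 m; difference 0.16 m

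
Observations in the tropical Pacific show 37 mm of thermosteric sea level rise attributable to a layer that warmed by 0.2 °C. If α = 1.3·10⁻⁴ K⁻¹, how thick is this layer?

H = Δh/(αΔT) = 0.037 / (1.3×10⁻⁴ × 0.2) ≈ 1423 m

about 1400 m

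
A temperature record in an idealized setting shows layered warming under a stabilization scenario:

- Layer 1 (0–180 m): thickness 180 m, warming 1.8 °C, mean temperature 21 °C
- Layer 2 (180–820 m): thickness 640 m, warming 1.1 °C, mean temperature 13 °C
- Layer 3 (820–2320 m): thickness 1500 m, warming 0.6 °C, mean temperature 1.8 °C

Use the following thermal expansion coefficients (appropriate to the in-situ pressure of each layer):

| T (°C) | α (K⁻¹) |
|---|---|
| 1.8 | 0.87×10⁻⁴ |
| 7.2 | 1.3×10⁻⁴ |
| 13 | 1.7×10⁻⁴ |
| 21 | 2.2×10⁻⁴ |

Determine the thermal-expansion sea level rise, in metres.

Layer 1 at 21 °C → α = 2.2×10⁻⁴ K⁻¹
Layer 2 at 13 °C → α = 1.7×10⁻⁴ K⁻¹
Layer 3 at 1.8 °C → α = 0.87×10⁻⁴ K⁻¹
0–180 m: 2.2×10⁻⁴ × 180 × 1.8 = 0.07128 m
Layer 2: 1.1 × 640 × 1.7×10⁻⁴ = 0.11968 m
0.6 × 1500 × 0.87×10⁻⁴ = 0.07830 m
Δh = 0.07128 + 0.11968 + 0.07830 = 0.26926 m

Δh ≈ 0.269 m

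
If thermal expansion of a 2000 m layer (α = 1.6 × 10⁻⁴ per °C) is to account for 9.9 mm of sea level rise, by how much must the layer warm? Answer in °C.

ΔT ≈ 0.0309 °C

ΔT = Δh/(αH) = 0.0099 / (1.6×10⁻⁴ × 2000) ≈ 0.03094 °C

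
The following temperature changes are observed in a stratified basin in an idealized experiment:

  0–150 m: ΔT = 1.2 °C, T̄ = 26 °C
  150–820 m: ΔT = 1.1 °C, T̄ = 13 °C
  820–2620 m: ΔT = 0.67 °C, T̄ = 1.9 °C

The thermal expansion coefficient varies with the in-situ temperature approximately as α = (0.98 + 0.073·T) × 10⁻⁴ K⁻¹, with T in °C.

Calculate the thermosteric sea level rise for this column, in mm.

Δh ≈ 329 mm

Layer 1: α = (0.98 + 0.073×26)×10⁻⁴ = 2.878×10⁻⁴ K⁻¹
Layer 2: α = (0.98 + 0.073×13)×10⁻⁴ = 1.929×10⁻⁴ K⁻¹
Layer 3: α = (0.98 + 0.073×1.9)×10⁻⁴ = 1.1187×10⁻⁴ K⁻¹
0–150 m: 2.878×10⁻⁴ × 1.2 × 150 = 0.051804 m
Layer 2: 1.929×10⁻⁴ × 1.1 × 670 = 0.1421673 m
1800 × 0.67 × 1.1187×10⁻⁴ = 0.13491522 m
Δh = 0.051804 + 0.1421673 + 0.13491522 = 0.32888652 m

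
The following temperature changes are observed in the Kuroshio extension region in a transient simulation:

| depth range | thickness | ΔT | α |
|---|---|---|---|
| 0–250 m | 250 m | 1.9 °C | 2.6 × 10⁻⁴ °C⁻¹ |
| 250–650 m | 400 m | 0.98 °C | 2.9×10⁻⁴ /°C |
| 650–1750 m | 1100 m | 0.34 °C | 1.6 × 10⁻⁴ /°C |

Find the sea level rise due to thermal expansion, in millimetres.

Layer 1: 2.6×10⁻⁴ × 1.9 × 250 = 0.12350 m
0.98 × 2.9×10⁻⁴ × 400 = 0.11368 m
1100 × 1.6×10⁻⁴ × 0.34 = 0.05984 m
Δh = 0.12350 + 0.11368 + 0.05984 = 0.29702 m ≈ 297 mm

Δh ≈ 297 mm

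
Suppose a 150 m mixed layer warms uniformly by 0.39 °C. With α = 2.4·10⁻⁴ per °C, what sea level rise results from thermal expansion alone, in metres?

Δh = αΔT·H = 2.4×10⁻⁴ × 0.39 × 150 = 0.01404 m

0.0140 m of thermosteric rise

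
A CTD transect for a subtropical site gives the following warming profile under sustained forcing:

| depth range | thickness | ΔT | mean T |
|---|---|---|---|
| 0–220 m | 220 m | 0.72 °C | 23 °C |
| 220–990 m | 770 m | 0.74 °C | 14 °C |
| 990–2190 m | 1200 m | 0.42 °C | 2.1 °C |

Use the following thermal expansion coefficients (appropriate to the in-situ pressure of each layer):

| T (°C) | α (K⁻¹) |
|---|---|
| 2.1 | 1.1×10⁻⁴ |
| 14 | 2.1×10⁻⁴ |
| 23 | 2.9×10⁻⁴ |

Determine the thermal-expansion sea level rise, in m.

Layer 1 at 23 °C → α = 2.9×10⁻⁴ K⁻¹
Layer 2 at 14 °C → α = 2.1×10⁻⁴ K⁻¹
Layer 3 at 2.1 °C → α = 1.1×10⁻⁴ K⁻¹
Layer 1: 2.9×10⁻⁴ × 220 × 0.72 = 0.045936 m
Layer 2: 2.1×10⁻⁴ × 770 × 0.74 = 0.119658 m
0.42 × 1.1×10⁻⁴ × 1200 = 0.05544 m
Δh = 0.045936 + 0.119658 + 0.05544 = 0.221034 m

Δh = 0.22 m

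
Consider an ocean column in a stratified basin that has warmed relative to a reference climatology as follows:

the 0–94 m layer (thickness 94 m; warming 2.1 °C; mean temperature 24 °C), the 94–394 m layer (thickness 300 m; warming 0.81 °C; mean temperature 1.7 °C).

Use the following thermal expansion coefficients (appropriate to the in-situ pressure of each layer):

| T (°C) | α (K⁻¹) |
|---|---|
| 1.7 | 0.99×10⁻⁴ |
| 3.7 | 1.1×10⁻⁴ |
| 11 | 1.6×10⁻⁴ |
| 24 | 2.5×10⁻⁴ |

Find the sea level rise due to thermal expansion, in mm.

Layer 1 at 24 °C → α = 2.5×10⁻⁴ K⁻¹
Layer 2 at 1.7 °C → α = 0.99×10⁻⁴ K⁻¹
Layer 1: 2.5×10⁻⁴ × 2.1 × 94 = 0.04935 m
94–394 m: 0.81 × 300 × 0.99×10⁻⁴ = 0.024057 m
Δh = 0.04935 + 0.024057 = 0.073407 m

Δh ≈ 73 mm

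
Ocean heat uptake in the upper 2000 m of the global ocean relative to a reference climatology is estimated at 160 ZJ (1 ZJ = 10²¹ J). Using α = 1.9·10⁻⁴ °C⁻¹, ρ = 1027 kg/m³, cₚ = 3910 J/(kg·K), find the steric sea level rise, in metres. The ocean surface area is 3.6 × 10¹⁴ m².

Per unit area: Q = 160×10²¹ / (3.6×10¹⁴) ≈ 4.444×10⁸ J/m²
Δh = αQ/(ρcₚ) = 1.9×10⁻⁴ × 4.444×10⁸ / (1027 × 3910) ≈ 0.021027 m

Δh = 0.021 m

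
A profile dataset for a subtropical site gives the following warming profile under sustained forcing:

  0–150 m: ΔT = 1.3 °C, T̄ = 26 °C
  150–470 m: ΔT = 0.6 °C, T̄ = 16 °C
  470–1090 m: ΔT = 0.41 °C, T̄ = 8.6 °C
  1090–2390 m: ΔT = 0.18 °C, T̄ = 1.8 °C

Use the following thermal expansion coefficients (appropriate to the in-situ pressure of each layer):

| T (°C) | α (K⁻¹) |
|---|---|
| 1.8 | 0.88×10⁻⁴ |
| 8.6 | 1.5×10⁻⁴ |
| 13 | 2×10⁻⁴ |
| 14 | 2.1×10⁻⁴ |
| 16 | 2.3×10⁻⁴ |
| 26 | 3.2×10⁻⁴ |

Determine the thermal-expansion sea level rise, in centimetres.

16.5 cm

Layer 1 at 26 °C → α = 3.2×10⁻⁴ K⁻¹
Layer 2 at 16 °C → α = 2.3×10⁻⁴ K⁻¹
Layer 3 at 8.6 °C → α = 1.5×10⁻⁴ K⁻¹
Layer 4 at 1.8 °C → α = 0.88×10⁻⁴ K⁻¹
3.2×10⁻⁴ × 150 × 1.3 = 0.06240 m
0.6 × 320 × 2.3×10⁻⁴ = 0.04416 m
0.41 × 1.5×10⁻⁴ × 620 = 0.03813 m
1090–2390 m: 0.88×10⁻⁴ × 1300 × 0.18 = 0.020592 m
Δh = 0.06240 + 0.04416 + 0.03813 + 0.020592 = 0.165282 m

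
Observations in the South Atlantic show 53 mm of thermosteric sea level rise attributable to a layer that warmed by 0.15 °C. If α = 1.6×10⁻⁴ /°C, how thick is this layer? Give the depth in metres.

H = Δh/(αΔT) = 0.053 / (1.6×10⁻⁴ × 0.15) ≈ 2208 m

about 2210 m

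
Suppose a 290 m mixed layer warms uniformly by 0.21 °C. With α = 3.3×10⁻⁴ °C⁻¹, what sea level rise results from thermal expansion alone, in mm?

Δh = αΔT·H = 3.3×10⁻⁴ × 0.21 × 290 = 0.020097 m

about 20.1 mm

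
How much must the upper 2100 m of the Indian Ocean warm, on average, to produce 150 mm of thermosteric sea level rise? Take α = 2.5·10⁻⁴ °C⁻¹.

about 0.286 K

ΔT = Δh/(αH) = 0.15 / (2.5×10⁻⁴ × 2100) ≈ 0.2857 K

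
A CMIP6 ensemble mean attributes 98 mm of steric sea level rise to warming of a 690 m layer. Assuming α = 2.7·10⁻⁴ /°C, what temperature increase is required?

0.526 K

ΔT = Δh/(αH) = 0.098 / (2.7×10⁻⁴ × 690) ≈ 0.5260 K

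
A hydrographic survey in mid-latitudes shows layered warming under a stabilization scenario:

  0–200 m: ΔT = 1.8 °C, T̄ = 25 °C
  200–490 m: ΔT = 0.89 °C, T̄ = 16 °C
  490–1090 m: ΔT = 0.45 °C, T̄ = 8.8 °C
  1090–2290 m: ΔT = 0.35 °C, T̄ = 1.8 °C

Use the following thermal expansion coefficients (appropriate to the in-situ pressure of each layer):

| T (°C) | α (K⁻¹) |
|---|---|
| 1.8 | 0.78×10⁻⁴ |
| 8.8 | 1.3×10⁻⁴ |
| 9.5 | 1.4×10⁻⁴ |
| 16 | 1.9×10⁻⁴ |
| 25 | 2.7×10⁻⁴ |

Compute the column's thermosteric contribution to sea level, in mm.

Δh = 214 mm

Layer 1 at 25 °C → α = 2.7×10⁻⁴ K⁻¹
Layer 2 at 16 °C → α = 1.9×10⁻⁴ K⁻¹
Layer 3 at 8.8 °C → α = 1.3×10⁻⁴ K⁻¹
Layer 4 at 1.8 °C → α = 0.78×10⁻⁴ K⁻¹
0–200 m: 200 × 2.7×10⁻⁴ × 1.8 = 0.09720 m
200–490 m: 1.9×10⁻⁴ × 0.89 × 290 = 0.049039 m
Layer 3: 1.3×10⁻⁴ × 0.45 × 600 = 0.03510 m
1090–2290 m: 0.78×10⁻⁴ × 0.35 × 1200 = 0.03276 m
Δh = 0.09720 + 0.049039 + 0.03510 + 0.03276 = 0.214099 m ≈ 214 mm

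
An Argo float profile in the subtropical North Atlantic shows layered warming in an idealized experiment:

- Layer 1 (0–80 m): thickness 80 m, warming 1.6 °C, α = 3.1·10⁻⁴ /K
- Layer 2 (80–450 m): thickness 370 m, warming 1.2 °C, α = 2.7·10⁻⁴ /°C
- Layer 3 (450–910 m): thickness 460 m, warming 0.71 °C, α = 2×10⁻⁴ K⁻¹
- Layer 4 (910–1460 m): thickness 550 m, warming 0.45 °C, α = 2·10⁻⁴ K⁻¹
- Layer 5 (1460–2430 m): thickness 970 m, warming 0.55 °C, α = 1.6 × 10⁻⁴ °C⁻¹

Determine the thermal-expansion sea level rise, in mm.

about 360 mm

Layer 1: 3.1×10⁻⁴ × 1.6 × 80 = 0.03968 m
80–450 m: 1.2 × 2.7×10⁻⁴ × 370 = 0.11988 m
0.71 × 2×10⁻⁴ × 460 = 0.06532 m
Layer 4: 2×10⁻⁴ × 550 × 0.45 = 0.04950 m
1460–2430 m: 0.55 × 1.6×10⁻⁴ × 970 = 0.08536 m
Δh = 0.03968 + 0.11988 + 0.06532 + 0.04950 + 0.08536 = 0.35974 m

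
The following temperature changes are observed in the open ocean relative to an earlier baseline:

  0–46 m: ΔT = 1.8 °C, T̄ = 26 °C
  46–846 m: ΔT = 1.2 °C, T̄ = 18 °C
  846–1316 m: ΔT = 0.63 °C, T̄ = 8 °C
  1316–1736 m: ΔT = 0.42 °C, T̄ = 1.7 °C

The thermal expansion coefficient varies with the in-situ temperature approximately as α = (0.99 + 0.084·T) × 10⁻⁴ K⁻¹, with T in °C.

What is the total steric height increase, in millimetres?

Layer 1: α = (0.99 + 0.084×26)×10⁻⁴ = 3.174×10⁻⁴ K⁻¹
Layer 2: α = (0.99 + 0.084×18)×10⁻⁴ = 2.502×10⁻⁴ K⁻¹
Layer 3: α = (0.99 + 0.084×8)×10⁻⁴ = 1.662×10⁻⁴ K⁻¹
Layer 4: α = (0.99 + 0.084×1.7)×10⁻⁴ = 1.1328×10⁻⁴ K⁻¹
0–46 m: 1.8 × 46 × 3.174×10⁻⁴ = 0.02628072 m
46–846 m: 2.502×10⁻⁴ × 800 × 1.2 = 0.240192 m
Layer 3: 470 × 1.662×10⁻⁴ × 0.63 = 0.04921182 m
Layer 4: 0.42 × 420 × 1.1328×10⁻⁴ = 0.019982592 m
Δh = 0.02628072 + 0.240192 + 0.04921182 + 0.019982592 = 0.335667132 m

Δh ≈ 340 mm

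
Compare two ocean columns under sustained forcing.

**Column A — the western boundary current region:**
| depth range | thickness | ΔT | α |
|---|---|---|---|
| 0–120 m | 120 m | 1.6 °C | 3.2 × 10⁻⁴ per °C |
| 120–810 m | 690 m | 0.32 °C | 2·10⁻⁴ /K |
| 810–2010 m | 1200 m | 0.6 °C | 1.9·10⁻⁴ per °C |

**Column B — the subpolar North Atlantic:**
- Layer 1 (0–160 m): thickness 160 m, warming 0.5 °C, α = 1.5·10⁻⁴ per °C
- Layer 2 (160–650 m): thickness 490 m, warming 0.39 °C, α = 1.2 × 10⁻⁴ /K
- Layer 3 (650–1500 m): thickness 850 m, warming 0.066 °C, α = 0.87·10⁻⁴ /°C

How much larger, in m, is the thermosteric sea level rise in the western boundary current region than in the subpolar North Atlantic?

A 0–120 m: 3.2×10⁻⁴ × 120 × 1.6 = 0.06144 m
A Layer 2: 2×10⁻⁴ × 0.32 × 690 = 0.04416 m
A 1200 × 1.9×10⁻⁴ × 0.6 = 0.13680 m
A total: 0.24240 m
B 160 × 0.5 × 1.5×10⁻⁴ = 0.01200 m
B 160–650 m: 1.2×10⁻⁴ × 0.39 × 490 = 0.022932 m
B 0.066 × 0.87×10⁻⁴ × 850 = 0.0048807 m
B total: 0.0398127 m
Difference: 0.24240 − 0.0398127 = 0.2025873 m

0.20 m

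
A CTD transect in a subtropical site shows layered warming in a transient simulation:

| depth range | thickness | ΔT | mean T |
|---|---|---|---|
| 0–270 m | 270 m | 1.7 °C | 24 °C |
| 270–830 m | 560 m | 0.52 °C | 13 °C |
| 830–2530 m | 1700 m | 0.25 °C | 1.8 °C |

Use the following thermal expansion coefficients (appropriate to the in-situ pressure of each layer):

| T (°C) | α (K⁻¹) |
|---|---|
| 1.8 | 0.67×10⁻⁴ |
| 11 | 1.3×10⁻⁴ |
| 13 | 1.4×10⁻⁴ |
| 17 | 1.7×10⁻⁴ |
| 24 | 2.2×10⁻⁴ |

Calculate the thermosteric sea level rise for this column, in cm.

Δh ≈ 17.0 cm

Layer 1 at 24 °C → α = 2.2×10⁻⁴ K⁻¹
Layer 2 at 13 °C → α = 1.4×10⁻⁴ K⁻¹
Layer 3 at 1.8 °C → α = 0.67×10⁻⁴ K⁻¹
0–270 m: 270 × 2.2×10⁻⁴ × 1.7 = 0.10098 m
270–830 m: 560 × 0.52 × 1.4×10⁻⁴ = 0.040768 m
830–2530 m: 0.67×10⁻⁴ × 0.25 × 1700 = 0.028475 m
Δh = 0.10098 + 0.040768 + 0.028475 = 0.170223 m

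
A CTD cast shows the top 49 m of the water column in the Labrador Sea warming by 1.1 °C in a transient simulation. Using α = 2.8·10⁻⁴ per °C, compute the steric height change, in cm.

Δh = αΔT·H = 2.8×10⁻⁴ × 1.1 × 49 = 0.015092 m

1.5 cm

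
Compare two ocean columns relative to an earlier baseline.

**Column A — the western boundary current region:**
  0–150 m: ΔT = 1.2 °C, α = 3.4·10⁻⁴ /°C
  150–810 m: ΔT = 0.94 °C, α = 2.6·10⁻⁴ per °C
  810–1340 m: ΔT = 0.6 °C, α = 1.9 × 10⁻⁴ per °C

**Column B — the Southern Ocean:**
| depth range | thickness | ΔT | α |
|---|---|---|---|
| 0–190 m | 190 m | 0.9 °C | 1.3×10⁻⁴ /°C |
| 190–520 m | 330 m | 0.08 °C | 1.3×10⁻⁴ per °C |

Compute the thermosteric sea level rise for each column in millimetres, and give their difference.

Δh_A ≈ 280 mm, Δh_B ≈ 26 mm; difference ≈ 260 mm

A 3.4×10⁻⁴ × 150 × 1.2 = 0.06120 m
A Layer 2: 660 × 0.94 × 2.6×10⁻⁴ = 0.161304 m
A Layer 3: 1.9×10⁻⁴ × 0.6 × 530 = 0.06042 m
A total: 0.282924 m
B 0–190 m: 190 × 0.9 × 1.3×10⁻⁴ = 0.02223 m
B Layer 2: 330 × 0.08 × 1.3×10⁻⁴ = 0.003432 m
B total: 0.025662 m
Difference: 0.282924 − 0.025662 = 0.257262 m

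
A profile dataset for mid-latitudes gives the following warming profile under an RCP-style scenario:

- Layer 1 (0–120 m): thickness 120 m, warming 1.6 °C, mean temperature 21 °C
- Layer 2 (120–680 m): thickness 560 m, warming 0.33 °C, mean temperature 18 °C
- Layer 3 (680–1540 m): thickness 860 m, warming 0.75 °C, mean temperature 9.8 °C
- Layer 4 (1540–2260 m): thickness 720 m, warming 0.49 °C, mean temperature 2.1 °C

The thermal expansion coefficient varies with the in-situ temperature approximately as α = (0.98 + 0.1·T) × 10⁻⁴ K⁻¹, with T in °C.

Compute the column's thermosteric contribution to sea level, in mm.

Layer 1: α = (0.98 + 0.1×21)×10⁻⁴ = 3.08×10⁻⁴ K⁻¹
Layer 2: α = (0.98 + 0.1×18)×10⁻⁴ = 2.78×10⁻⁴ K⁻¹
Layer 3: α = (0.98 + 0.1×9.8)×10⁻⁴ = 1.96×10⁻⁴ K⁻¹
Layer 4: α = (0.98 + 0.1×2.1)×10⁻⁴ = 1.19×10⁻⁴ K⁻¹
Layer 1: 1.6 × 120 × 3.08×10⁻⁴ = 0.059136 m
Layer 2: 560 × 0.33 × 2.78×10⁻⁴ = 0.0513744 m
Layer 3: 1.96×10⁻⁴ × 860 × 0.75 = 0.12642 m
0.49 × 720 × 1.19×10⁻⁴ = 0.0419832 m
Δh = 0.059136 + 0.0513744 + 0.12642 + 0.0419832 = 0.2789136 m

about 279 mm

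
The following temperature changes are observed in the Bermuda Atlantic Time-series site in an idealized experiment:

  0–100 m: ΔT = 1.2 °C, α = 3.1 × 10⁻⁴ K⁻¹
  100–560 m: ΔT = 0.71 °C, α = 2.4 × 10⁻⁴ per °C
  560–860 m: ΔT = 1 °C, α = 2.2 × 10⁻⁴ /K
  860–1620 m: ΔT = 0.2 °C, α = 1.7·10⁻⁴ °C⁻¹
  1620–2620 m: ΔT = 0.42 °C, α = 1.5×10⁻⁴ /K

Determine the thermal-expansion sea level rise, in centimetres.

Layer 1: 3.1×10⁻⁴ × 100 × 1.2 = 0.03720 m
0.71 × 2.4×10⁻⁴ × 460 = 0.078384 m
Layer 3: 2.2×10⁻⁴ × 300 × 1 = 0.06600 m
Layer 4: 1.7×10⁻⁴ × 0.2 × 760 = 0.02584 m
1620–2620 m: 1.5×10⁻⁴ × 0.42 × 1000 = 0.06300 m
Δh = 0.03720 + 0.078384 + 0.06600 + 0.02584 + 0.06300 = 0.270424 m ≈ 27.0 cm

Δh ≈ 27.0 cm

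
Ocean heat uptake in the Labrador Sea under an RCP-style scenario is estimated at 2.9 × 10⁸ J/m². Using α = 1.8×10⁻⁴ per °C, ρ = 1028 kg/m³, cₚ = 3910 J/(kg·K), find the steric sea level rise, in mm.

13.0 mm

Δh = αQ/(ρcₚ) = 1.8×10⁻⁴ × 2.9×10⁸ / (1028 × 3910) ≈ 0.012987 m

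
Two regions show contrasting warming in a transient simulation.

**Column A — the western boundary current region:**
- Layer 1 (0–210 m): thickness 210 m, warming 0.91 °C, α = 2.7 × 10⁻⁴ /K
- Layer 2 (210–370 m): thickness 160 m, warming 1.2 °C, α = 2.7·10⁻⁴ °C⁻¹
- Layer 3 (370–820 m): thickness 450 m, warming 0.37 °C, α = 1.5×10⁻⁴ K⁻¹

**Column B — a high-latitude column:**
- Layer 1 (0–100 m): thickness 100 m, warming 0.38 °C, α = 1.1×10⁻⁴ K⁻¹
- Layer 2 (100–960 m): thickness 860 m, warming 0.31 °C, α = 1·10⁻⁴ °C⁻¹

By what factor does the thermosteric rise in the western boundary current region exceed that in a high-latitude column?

A Layer 1: 0.91 × 210 × 2.7×10⁻⁴ = 0.051597 m
A Layer 2: 1.2 × 160 × 2.7×10⁻⁴ = 0.05184 m
A Layer 3: 450 × 0.37 × 1.5×10⁻⁴ = 0.024975 m
A total: 0.128412 m
B 100 × 1.1×10⁻⁴ × 0.38 = 0.00418 m
B Layer 2: 860 × 0.31 × 1×10⁻⁴ = 0.02666 m
B total: 0.03084 m
Ratio: 0.128412 / 0.03084 ≈ 4.164

a factor of 4.2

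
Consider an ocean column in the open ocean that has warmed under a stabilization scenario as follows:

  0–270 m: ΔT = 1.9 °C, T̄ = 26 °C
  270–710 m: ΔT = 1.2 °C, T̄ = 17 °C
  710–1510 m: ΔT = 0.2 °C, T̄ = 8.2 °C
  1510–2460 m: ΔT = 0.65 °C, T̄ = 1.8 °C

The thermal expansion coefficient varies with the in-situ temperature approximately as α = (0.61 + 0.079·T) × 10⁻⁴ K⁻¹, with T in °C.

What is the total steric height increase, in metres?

about 0.306 m

Layer 1: α = (0.61 + 0.079×26)×10⁻⁴ = 2.664×10⁻⁴ K⁻¹
Layer 2: α = (0.61 + 0.079×17)×10⁻⁴ = 1.953×10⁻⁴ K⁻¹
Layer 3: α = (0.61 + 0.079×8.2)×10⁻⁴ = 1.2578×10⁻⁴ K⁻¹
Layer 4: α = (0.61 + 0.079×1.8)×10⁻⁴ = 0.7522×10⁻⁴ K⁻¹
270 × 1.9 × 2.664×10⁻⁴ = 0.1366632 m
270–710 m: 440 × 1.953×10⁻⁴ × 1.2 = 0.1031184 m
Layer 3: 1.2578×10⁻⁴ × 800 × 0.2 = 0.0201248 m
Layer 4: 950 × 0.7522×10⁻⁴ × 0.65 = 0.04644835 m
Δh = 0.1366632 + 0.1031184 + 0.0201248 + 0.04644835 = 0.30635475 m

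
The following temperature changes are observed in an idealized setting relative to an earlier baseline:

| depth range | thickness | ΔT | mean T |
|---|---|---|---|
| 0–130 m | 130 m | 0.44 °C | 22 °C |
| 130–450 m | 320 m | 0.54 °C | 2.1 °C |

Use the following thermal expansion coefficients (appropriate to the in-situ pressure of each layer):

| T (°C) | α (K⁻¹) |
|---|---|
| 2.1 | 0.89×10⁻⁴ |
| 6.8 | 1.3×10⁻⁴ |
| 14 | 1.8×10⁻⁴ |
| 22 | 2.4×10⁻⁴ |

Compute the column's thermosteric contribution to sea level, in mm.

Layer 1 at 22 °C → α = 2.4×10⁻⁴ K⁻¹
Layer 2 at 2.1 °C → α = 0.89×10⁻⁴ K⁻¹
0–130 m: 130 × 0.44 × 2.4×10⁻⁴ = 0.013728 m
130–450 m: 0.89×10⁻⁴ × 0.54 × 320 = 0.0153792 m
Δh = 0.013728 + 0.0153792 = 0.0291072 m ≈ 29.1 mm

29.1 mm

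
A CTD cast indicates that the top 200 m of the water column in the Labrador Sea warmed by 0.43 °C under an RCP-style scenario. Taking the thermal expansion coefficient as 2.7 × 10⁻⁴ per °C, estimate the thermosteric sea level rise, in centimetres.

about 2.32 cm

Δh = αΔT·H = 2.7×10⁻⁴ × 0.43 × 200 = 0.02322 m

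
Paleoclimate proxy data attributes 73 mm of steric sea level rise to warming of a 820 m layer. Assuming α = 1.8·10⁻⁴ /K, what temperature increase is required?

ΔT = Δh/(αH) = 0.073 / (1.8×10⁻⁴ × 820) ≈ 0.4946 °C

0.495 °C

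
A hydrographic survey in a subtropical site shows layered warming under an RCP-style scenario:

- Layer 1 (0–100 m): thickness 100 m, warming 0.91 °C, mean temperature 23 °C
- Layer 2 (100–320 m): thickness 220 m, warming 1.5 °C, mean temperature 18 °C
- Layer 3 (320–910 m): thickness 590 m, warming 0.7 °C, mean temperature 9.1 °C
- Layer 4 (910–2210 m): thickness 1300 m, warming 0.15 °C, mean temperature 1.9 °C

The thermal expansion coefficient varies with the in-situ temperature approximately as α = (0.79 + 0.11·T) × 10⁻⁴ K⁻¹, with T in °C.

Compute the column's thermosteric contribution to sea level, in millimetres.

Layer 1: α = (0.79 + 0.11×23)×10⁻⁴ = 3.32×10⁻⁴ K⁻¹
Layer 2: α = (0.79 + 0.11×18)×10⁻⁴ = 2.77×10⁻⁴ K⁻¹
Layer 3: α = (0.79 + 0.11×9.1)×10⁻⁴ = 1.791×10⁻⁴ K⁻¹
Layer 4: α = (0.79 + 0.11×1.9)×10⁻⁴ = 0.999×10⁻⁴ K⁻¹
100 × 3.32×10⁻⁴ × 0.91 = 0.030212 m
Layer 2: 2.77×10⁻⁴ × 220 × 1.5 = 0.09141 m
0.7 × 1.791×10⁻⁴ × 590 = 0.0739683 m
910–2210 m: 0.999×10⁻⁴ × 0.15 × 1300 = 0.0194805 m
Δh = 0.030212 + 0.09141 + 0.0739683 + 0.0194805 = 0.2150708 m ≈ 215 mm

215 mm of thermosteric rise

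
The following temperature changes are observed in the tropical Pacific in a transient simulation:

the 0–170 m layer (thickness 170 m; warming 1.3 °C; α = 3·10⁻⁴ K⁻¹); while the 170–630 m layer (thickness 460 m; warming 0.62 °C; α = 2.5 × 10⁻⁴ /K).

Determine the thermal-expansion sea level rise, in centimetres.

0–170 m: 170 × 1.3 × 3×10⁻⁴ = 0.06630 m
2.5×10⁻⁴ × 460 × 0.62 = 0.07130 m
Δh = 0.06630 + 0.07130 = 0.13760 m

Δh = 14 cm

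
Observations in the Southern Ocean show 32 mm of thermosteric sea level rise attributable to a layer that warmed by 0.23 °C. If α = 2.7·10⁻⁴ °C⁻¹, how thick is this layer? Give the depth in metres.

H = Δh/(αΔT) = 0.032 / (2.7×10⁻⁴ × 0.23) ≈ 515.3 m

515 m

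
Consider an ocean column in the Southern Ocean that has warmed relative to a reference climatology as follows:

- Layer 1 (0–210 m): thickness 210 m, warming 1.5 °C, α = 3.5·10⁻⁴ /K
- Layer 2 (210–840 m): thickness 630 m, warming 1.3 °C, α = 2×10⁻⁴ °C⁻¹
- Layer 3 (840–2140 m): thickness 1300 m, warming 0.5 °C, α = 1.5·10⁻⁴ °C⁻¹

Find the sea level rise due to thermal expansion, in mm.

372 mm

1.5 × 3.5×10⁻⁴ × 210 = 0.11025 m
210–840 m: 2×10⁻⁴ × 630 × 1.3 = 0.16380 m
1300 × 1.5×10⁻⁴ × 0.5 = 0.09750 m
Δh = 0.11025 + 0.16380 + 0.09750 = 0.37155 m ≈ 372 mm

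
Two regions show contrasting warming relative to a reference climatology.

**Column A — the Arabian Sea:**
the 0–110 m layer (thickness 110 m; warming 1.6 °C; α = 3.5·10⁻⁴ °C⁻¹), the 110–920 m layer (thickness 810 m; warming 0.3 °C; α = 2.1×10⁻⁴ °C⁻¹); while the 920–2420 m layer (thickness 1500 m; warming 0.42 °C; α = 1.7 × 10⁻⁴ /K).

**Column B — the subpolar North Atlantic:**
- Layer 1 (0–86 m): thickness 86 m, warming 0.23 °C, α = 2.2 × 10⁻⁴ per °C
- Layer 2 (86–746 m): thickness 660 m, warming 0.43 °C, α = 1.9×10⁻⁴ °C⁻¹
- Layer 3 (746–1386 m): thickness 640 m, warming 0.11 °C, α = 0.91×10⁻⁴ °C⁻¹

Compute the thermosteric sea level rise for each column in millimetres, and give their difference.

A: 220 mm; B: 64.7 mm; difference 155 mm

A Layer 1: 1.6 × 110 × 3.5×10⁻⁴ = 0.06160 m
A 2.1×10⁻⁴ × 810 × 0.3 = 0.05103 m
A 920–2420 m: 0.42 × 1.7×10⁻⁴ × 1500 = 0.10710 m
A total: 0.21973 m
B Layer 1: 2.2×10⁻⁴ × 0.23 × 86 = 0.0043516 m
B 0.43 × 1.9×10⁻⁴ × 660 = 0.053922 m
B 640 × 0.91×10⁻⁴ × 0.11 = 0.0064064 m
B total: 0.06468 m
Difference: 0.21973 − 0.06468 = 0.15505 m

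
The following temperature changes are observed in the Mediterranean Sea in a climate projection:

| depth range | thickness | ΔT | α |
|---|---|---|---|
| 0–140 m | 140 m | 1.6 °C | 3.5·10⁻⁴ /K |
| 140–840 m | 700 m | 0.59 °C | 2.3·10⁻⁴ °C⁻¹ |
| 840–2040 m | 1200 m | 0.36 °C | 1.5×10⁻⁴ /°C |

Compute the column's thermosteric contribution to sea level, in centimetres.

1.6 × 3.5×10⁻⁴ × 140 = 0.07840 m
Layer 2: 2.3×10⁻⁴ × 700 × 0.59 = 0.09499 m
Layer 3: 1200 × 1.5×10⁻⁴ × 0.36 = 0.06480 m
Δh = 0.07840 + 0.09499 + 0.06480 = 0.23819 m

23.8 cm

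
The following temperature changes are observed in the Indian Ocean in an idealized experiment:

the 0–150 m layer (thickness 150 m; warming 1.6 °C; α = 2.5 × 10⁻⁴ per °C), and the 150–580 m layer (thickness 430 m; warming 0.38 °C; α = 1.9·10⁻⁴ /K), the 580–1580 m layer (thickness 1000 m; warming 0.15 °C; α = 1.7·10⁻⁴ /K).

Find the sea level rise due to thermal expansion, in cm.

1.6 × 150 × 2.5×10⁻⁴ = 0.06000 m
Layer 2: 430 × 1.9×10⁻⁴ × 0.38 = 0.031046 m
580–1580 m: 1000 × 0.15 × 1.7×10⁻⁴ = 0.02550 m
Δh = 0.06000 + 0.031046 + 0.02550 = 0.116546 m

about 11.7 cm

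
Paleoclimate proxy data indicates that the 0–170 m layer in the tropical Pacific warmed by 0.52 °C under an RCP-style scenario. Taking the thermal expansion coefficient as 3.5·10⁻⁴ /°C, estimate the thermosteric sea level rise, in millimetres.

Δh = αΔT·H = 3.5×10⁻⁴ × 0.52 × 170 = 0.03094 m

Δh ≈ 30.9 mm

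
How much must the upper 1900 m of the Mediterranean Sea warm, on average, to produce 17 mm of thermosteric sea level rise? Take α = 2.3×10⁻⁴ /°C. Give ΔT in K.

0.039 K

ΔT = Δh/(αH) = 0.017 / (2.3×10⁻⁴ × 1900) ≈ 0.03890 K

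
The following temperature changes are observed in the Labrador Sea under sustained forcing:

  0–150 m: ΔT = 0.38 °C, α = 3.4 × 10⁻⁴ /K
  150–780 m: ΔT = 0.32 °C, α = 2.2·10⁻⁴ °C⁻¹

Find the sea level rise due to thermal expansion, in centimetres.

Δh ≈ 6.37 cm

Layer 1: 150 × 0.38 × 3.4×10⁻⁴ = 0.01938 m
150–780 m: 0.32 × 630 × 2.2×10⁻⁴ = 0.044352 m
Δh = 0.01938 + 0.044352 = 0.063732 m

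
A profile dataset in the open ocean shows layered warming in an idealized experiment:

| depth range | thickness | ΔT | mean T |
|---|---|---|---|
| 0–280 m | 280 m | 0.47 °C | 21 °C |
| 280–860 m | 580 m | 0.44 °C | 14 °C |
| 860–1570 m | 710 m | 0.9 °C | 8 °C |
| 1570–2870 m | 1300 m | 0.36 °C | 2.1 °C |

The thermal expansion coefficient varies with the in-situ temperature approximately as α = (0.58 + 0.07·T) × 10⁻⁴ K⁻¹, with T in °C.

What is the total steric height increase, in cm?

17 cm of thermosteric rise

Layer 1: α = (0.58 + 0.07×21)×10⁻⁴ = 2.05×10⁻⁴ K⁻¹
Layer 2: α = (0.58 + 0.07×14)×10⁻⁴ = 1.56×10⁻⁴ K⁻¹
Layer 3: α = (0.58 + 0.07×8)×10⁻⁴ = 1.14×10⁻⁴ K⁻¹
Layer 4: α = (0.58 + 0.07×2.1)×10⁻⁴ = 0.727×10⁻⁴ K⁻¹
0.47 × 280 × 2.05×10⁻⁴ = 0.026978 m
280–860 m: 0.44 × 580 × 1.56×10⁻⁴ = 0.0398112 m
860–1570 m: 0.9 × 710 × 1.14×10⁻⁴ = 0.072846 m
Layer 4: 0.36 × 1300 × 0.727×10⁻⁴ = 0.0340236 m
Δh = 0.026978 + 0.0398112 + 0.072846 + 0.0340236 = 0.1736588 m ≈ 17 cm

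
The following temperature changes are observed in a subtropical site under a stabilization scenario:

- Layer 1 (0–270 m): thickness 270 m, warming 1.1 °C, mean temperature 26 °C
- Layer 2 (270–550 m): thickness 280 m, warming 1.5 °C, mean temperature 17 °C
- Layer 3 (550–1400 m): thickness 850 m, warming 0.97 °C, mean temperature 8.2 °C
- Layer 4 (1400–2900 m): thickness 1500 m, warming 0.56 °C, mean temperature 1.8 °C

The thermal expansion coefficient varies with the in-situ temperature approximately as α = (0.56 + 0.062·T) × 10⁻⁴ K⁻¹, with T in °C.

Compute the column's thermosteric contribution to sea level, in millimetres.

about 280 mm

Layer 1: α = (0.56 + 0.062×26)×10⁻⁴ = 2.172×10⁻⁴ K⁻¹
Layer 2: α = (0.56 + 0.062×17)×10⁻⁴ = 1.614×10⁻⁴ K⁻¹
Layer 3: α = (0.56 + 0.062×8.2)×10⁻⁴ = 1.0684×10⁻⁴ K⁻¹
Layer 4: α = (0.56 + 0.062×1.8)×10⁻⁴ = 0.6716×10⁻⁴ K⁻¹
Layer 1: 270 × 1.1 × 2.172×10⁻⁴ = 0.0645084 m
Layer 2: 1.614×10⁻⁴ × 280 × 1.5 = 0.067788 m
550–1400 m: 0.97 × 1.0684×10⁻⁴ × 850 = 0.08808958 m
Layer 4: 1500 × 0.6716×10⁻⁴ × 0.56 = 0.0564144 m
Δh = 0.0645084 + 0.067788 + 0.08808958 + 0.0564144 = 0.27680038 m ≈ 280 mm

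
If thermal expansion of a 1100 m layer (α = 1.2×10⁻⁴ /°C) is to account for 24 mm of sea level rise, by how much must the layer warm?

ΔT ≈ 0.182 °C

ΔT = Δh/(αH) = 0.024 / (1.2×10⁻⁴ × 1100) ≈ 0.1818 °C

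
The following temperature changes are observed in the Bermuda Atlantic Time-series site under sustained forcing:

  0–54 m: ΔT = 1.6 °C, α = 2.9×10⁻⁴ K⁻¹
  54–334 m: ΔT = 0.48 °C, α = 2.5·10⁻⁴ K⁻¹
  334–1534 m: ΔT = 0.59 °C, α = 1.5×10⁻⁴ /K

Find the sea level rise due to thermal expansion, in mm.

1.6 × 54 × 2.9×10⁻⁴ = 0.025056 m
Layer 2: 2.5×10⁻⁴ × 280 × 0.48 = 0.03360 m
Layer 3: 0.59 × 1200 × 1.5×10⁻⁴ = 0.10620 m
Δh = 0.025056 + 0.03360 + 0.10620 = 0.164856 m

Δh = 165 mm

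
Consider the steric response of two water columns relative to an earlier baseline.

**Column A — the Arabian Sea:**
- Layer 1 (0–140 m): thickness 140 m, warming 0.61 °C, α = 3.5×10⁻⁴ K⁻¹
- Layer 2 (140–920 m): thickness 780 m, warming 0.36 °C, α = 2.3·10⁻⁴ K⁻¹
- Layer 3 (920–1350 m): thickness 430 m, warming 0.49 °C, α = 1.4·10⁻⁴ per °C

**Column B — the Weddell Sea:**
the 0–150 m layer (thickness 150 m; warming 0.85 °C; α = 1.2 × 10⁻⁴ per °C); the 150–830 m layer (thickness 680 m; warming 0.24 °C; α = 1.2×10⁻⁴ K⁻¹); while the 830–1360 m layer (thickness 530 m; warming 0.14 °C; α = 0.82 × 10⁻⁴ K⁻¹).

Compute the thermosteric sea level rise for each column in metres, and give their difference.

A: 0.124 m; B: 0.0410 m; difference 0.0830 m

A 0–140 m: 0.61 × 140 × 3.5×10⁻⁴ = 0.02989 m
A 140–920 m: 780 × 0.36 × 2.3×10⁻⁴ = 0.064584 m
A 920–1350 m: 0.49 × 430 × 1.4×10⁻⁴ = 0.029498 m
A total: 0.123972 m
B Layer 1: 150 × 0.85 × 1.2×10⁻⁴ = 0.01530 m
B 150–830 m: 1.2×10⁻⁴ × 680 × 0.24 = 0.019584 m
B Layer 3: 0.14 × 530 × 0.82×10⁻⁴ = 0.0060844 m
B total: 0.0409684 m
Difference: 0.123972 − 0.0409684 = 0.0830036 m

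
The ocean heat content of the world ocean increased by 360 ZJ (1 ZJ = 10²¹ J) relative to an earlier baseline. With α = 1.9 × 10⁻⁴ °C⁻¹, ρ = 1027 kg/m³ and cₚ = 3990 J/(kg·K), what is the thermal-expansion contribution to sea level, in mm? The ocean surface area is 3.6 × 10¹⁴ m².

Δh = 46 mm

Per unit area: Q = 360×10²¹ / (3.6×10¹⁴) = 1×10⁹ J/m²
Δh = αQ/(ρcₚ) = 1.9×10⁻⁴ × 1×10⁹ / (1027 × 3990) ≈ 0.046367 m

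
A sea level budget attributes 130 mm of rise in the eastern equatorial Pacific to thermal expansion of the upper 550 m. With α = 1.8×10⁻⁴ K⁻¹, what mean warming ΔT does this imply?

1.31 °C

ΔT = Δh/(αH) = 0.13 / (1.8×10⁻⁴ × 550) ≈ 1.313 °C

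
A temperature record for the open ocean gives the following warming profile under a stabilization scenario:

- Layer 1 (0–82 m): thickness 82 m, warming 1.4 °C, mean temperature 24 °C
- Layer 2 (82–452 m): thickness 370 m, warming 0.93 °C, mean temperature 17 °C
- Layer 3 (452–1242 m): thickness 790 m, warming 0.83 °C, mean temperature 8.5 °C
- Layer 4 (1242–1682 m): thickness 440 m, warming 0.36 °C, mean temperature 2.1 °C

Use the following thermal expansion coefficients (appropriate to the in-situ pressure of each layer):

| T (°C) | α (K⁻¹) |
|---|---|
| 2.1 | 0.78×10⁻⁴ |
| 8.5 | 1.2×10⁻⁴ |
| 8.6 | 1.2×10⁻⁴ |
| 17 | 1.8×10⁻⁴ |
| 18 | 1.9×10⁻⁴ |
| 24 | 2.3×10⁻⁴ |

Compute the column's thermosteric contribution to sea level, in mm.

Δh = 180 mm

Layer 1 at 24 °C → α = 2.3×10⁻⁴ K⁻¹
Layer 2 at 17 °C → α = 1.8×10⁻⁴ K⁻¹
Layer 3 at 8.5 °C → α = 1.2×10⁻⁴ K⁻¹
Layer 4 at 2.1 °C → α = 0.78×10⁻⁴ K⁻¹
2.3×10⁻⁴ × 1.4 × 82 = 0.026404 m
82–452 m: 1.8×10⁻⁴ × 0.93 × 370 = 0.061938 m
452–1242 m: 1.2×10⁻⁴ × 790 × 0.83 = 0.078684 m
Layer 4: 0.36 × 440 × 0.78×10⁻⁴ = 0.0123552 m
Δh = 0.026404 + 0.061938 + 0.078684 + 0.0123552 = 0.1793812 m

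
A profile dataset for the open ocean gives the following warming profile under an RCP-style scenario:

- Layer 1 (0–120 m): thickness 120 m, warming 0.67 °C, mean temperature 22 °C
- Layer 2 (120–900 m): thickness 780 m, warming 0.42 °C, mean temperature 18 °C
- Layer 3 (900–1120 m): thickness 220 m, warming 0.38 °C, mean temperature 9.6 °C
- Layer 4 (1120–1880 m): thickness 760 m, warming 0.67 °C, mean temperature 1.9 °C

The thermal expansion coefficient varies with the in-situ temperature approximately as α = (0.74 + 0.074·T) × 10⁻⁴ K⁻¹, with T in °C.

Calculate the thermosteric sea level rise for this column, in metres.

about 0.14 m

Layer 1: α = (0.74 + 0.074×22)×10⁻⁴ = 2.368×10⁻⁴ K⁻¹
Layer 2: α = (0.74 + 0.074×18)×10⁻⁴ = 2.072×10⁻⁴ K⁻¹
Layer 3: α = (0.74 + 0.074×9.6)×10⁻⁴ = 1.4504×10⁻⁴ K⁻¹
Layer 4: α = (0.74 + 0.074×1.9)×10⁻⁴ = 0.8806×10⁻⁴ K⁻¹
120 × 0.67 × 2.368×10⁻⁴ = 0.01903872 m
Layer 2: 0.42 × 2.072×10⁻⁴ × 780 = 0.06787872 m
0.38 × 1.4504×10⁻⁴ × 220 = 0.012125344 m
0.67 × 0.8806×10⁻⁴ × 760 = 0.044840152 m
Δh = 0.01903872 + 0.06787872 + 0.012125344 + 0.044840152 = 0.143882936 m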